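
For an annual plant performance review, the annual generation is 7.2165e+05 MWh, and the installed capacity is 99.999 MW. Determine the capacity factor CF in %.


CF = E_a / (cap * 8760) * 100
CF = 7.2165e+05 / (99.999 * 8760) * 100
CF = 82.381 %


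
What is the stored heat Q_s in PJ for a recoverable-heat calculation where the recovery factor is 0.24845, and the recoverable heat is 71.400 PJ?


Q_s = Q_rec / RF
Q_s = 71.400 / 0.24845
Q_s = 287.38 PJ


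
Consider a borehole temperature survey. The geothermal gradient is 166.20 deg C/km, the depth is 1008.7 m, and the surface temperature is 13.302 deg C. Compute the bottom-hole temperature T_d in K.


T_d = T_surf + grad * d / 1000
T_d = 13.302 + 166.20 * 1008.7 / 1000
T_d = 180.9479 deg C
Convert to K: 180.9479 + 273.15 = 454.10 K
T_d = 454.10 K


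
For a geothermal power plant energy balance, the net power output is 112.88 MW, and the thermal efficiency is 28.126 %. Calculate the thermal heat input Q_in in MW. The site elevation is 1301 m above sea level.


Q_in = W_net / (eta / 100)
Q_in = 112.88 / (28.126 / 100)
Q_in = 401.34 MW


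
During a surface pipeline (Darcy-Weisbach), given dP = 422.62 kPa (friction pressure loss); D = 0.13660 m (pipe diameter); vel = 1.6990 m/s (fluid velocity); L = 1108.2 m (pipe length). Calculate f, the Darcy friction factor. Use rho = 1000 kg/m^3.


f = dP*1000 / ((L/D)*(rho*vel^2/2))
f = 422.62*1000 / ((1108.2/0.13660)*(1000*1.6990^2/2))
f = 0.036093


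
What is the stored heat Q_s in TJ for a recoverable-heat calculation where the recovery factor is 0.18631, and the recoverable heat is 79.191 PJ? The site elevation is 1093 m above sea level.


Q_s = Q_rec / RF
Q_s = 79.191 / 0.18631
Q_s = 425.0496 PJ
Convert: 425.0496 PJ * 1000.0 = 4.2505e+05 TJ
Q_s = 4.2505e+05 TJ


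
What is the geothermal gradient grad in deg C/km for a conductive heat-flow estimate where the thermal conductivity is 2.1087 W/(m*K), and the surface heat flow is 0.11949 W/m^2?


grad = q * 1000 / k
grad = 0.11949 * 1000 / 2.1087
grad = 56.665 deg C/km


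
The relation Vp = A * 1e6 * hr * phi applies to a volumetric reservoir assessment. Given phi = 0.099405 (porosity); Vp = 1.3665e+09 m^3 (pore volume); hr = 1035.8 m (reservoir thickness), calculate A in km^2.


A = Vp / (1e6 * hr * phi)
A = 1.3665e+09 / (1e6 * 1035.8 * 0.099405)
A = 13.272 km^2


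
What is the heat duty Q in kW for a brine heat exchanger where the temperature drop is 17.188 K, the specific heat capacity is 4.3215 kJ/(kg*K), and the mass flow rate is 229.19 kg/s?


Q = mdot * cp * dT / 1000
Q = 229.19 * 4.3215 * 17.188 / 1000
Q = 17.02376 MW
Convert: 17.02376 MW * 1000.0 = 17024 kW
Q = 17024 kW


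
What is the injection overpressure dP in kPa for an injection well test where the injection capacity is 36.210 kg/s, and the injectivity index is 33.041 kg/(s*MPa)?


dP = mdot * 1000 / II
dP = 36.210 * 1000 / 33.041
dP = 1095.9 kPa


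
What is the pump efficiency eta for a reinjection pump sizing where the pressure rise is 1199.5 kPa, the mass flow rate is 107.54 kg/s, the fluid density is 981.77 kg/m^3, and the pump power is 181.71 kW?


eta = mdot * dP / (rho * P_pump)
eta = 107.54 * 1199.5 / (981.77 * 181.71)
eta = 0.72307


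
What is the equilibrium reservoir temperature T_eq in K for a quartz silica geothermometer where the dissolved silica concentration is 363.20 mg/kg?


T_eq = 1309 / (5.19 - log10(SiO2)) - 273.15
T_eq = 1309 / (5.19 - log10(363.20)) - 273.15
T_eq = 224.5962 deg C
Convert to K: 224.5962 + 273.15 = 497.75 K
T_eq = 497.75 K


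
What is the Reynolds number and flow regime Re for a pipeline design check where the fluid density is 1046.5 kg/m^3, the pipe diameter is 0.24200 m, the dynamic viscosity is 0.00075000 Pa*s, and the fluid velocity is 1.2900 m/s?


Step 1: Re = rho*vel*D/mu = 1046.5*1.29*0.242/0.00075 = 4.3560e+05
Step 2: Re = 4.3560e+05 > 4000, so flow is turbulent.
Re = 4.3560e+05 (turbulent)


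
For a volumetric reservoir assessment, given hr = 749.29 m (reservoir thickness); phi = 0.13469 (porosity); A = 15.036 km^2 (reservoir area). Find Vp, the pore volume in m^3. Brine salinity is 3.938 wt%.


Vp = A * 1e6 * hr * phi
Vp = 15.036 * 1e6 * 749.29 * 0.13469
Vp = 1.5175e+09 m^3


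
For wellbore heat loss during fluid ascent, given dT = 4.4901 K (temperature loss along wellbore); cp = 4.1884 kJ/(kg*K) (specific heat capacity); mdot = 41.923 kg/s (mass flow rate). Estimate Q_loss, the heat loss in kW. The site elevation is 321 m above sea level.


Q_loss = mdot * cp * dT
Q_loss = 41.923 * 4.1884 * 4.4901
Q_loss = 788.42 kW


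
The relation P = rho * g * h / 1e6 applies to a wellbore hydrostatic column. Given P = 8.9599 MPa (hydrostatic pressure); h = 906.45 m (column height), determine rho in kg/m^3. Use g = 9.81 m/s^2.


rho = P * 1e6 / (g * h)
rho = 8.9599 * 1e6 / (9.81 * 906.45)
rho = 1007.6 kg/m^3


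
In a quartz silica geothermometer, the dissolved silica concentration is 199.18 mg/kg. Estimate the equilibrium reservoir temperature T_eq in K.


T_eq = 1309 / (5.19 - log10(SiO2)) - 273.15
T_eq = 1309 / (5.19 - log10(199.18)) - 273.15
T_eq = 179.6730 deg C
Convert to K: 179.6730 + 273.15 = 452.82 K
T_eq = 452.82 K


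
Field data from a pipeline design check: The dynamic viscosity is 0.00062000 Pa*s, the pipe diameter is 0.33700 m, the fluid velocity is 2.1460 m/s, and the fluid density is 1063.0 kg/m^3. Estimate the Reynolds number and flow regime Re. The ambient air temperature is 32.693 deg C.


Step 1: Re = rho*vel*D/mu = 1063.0*2.146*0.337/0.00062 = 1.2399e+06
Step 2: Re = 1.2399e+06 > 4000, so flow is turbulent.
Re = 1.2399e+06 (turbulent)


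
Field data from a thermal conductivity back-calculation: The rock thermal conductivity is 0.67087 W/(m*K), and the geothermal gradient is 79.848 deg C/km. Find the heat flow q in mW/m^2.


q = k * grad / 1000
q = 0.67087 * 79.848 / 1000
q = 0.05356763 W/m^2
Convert: 0.05356763 W/m^2 * 1000.0 = 53.568 mW/m^2
q = 53.568 mW/m^2


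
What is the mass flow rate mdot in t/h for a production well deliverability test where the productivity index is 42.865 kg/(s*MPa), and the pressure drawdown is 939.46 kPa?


mdot = PI * dP / 1000
mdot = 42.865 * 939.46 / 1000
mdot = 40.26995 kg/s
Convert: 40.26995 kg/s * 3.6 = 144.97 t/h
mdot = 144.97 t/h


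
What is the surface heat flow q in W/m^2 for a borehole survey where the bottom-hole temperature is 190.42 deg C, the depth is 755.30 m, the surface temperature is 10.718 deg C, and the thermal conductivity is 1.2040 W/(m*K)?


Step 1: grad = (T_d - T_surf)/d * 1000 = (190.42 - 10.718)/755.3 * 1000 = 237.9214 deg C/km
Step 2: q = k * grad / 1000 = 1.204 * 237.9214 / 1000 = 0.28646 W/m^2
q = 0.28646 W/m^2


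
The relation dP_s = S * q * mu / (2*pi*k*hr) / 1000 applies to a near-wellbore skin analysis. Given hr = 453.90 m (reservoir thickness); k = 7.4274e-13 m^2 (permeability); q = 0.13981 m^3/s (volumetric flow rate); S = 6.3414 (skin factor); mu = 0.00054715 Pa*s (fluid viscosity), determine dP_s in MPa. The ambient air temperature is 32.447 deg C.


dP_s = S * q * mu / (2*pi*k*hr) / 1000
dP_s = 6.3414 * 0.13981 * 0.00054715 / (2*pi*7.4274e-13*453.90) / 1000
dP_s = 229.0092 kPa
Convert: 229.0092 kPa * 0.001 = 0.22901 MPa
dP_s = 0.22901 MPa


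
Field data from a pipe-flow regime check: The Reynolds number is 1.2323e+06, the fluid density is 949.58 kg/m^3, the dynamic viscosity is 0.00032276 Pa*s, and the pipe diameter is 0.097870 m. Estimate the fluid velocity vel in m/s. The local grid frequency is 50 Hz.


vel = Re * mu / (rho * D)
vel = 1.2323e+06 * 0.00032276 / (949.58 * 0.097870)
vel = 4.2797 m/s


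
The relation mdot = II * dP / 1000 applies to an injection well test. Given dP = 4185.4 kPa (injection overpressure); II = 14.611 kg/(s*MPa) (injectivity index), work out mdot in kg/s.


mdot = II * dP / 1000
mdot = 14.611 * 4185.4 / 1000
mdot = 61.153 kg/s


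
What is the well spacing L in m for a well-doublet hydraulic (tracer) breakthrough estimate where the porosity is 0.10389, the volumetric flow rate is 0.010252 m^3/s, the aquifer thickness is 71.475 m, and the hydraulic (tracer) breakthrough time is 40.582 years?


L = sqrt(t_bt*365.25*86400*3*Qv / (pi*hr*phi))
L = sqrt(40.582*365.25*86400*3*0.010252 / (pi*71.475*0.10389))
L = 1299.4 m


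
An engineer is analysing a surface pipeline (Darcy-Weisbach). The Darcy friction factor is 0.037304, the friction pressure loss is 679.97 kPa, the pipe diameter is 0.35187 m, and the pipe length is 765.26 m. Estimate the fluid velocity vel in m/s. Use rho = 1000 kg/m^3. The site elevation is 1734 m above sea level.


vel = sqrt(dP*1000*2*D / (f*L*rho))
vel = sqrt(679.97*1000*2*0.35187 / (0.037304*765.26*1000))
vel = 4.0942 m/s


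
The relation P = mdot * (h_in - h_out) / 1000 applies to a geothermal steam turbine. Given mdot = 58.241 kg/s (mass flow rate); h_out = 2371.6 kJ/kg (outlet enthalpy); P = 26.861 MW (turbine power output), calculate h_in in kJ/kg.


h_in = h_out + P * 1000 / mdot
h_in = 2371.6 + 26.861 * 1000 / 58.241
h_in = 2832.8 kJ/kg


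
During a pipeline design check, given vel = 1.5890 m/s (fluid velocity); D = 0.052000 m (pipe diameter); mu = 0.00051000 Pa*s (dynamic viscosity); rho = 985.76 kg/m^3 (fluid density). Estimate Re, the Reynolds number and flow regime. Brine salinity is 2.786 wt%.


Step 1: Re = rho*vel*D/mu = 985.76*1.589*0.052/0.00051 = 1.5971e+05
Step 2: Re = 1.5971e+05 > 4000, so flow is turbulent.
Re = 1.5971e+05 (turbulent)


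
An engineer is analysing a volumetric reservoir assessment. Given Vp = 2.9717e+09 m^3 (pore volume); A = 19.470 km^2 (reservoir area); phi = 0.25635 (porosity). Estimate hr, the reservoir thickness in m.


hr = Vp / (A * 1e6 * phi)
hr = 2.9717e+09 / (19.470 * 1e6 * 0.25635)
hr = 595.40 m


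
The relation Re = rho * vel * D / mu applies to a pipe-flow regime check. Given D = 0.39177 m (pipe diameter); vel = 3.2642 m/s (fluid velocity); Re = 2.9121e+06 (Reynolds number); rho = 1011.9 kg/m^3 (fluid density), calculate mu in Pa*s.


mu = rho * vel * D / Re
mu = 1011.9 * 3.2642 * 0.39177 / 2.9121e+06
mu = 0.00044436 Pa*s


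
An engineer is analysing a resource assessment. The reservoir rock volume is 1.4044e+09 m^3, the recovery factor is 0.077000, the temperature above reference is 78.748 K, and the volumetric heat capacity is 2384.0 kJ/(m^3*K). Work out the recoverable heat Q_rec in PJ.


Step 1: Q_s = Vr*rhoc*dT/1e12 = 1.4044e+09*2384.0*78.748/1e12 = 263.6554 PJ
Step 2: Q_rec = Q_s * RF = 263.6554 * 0.077 = 20.301 PJ
Q_rec = 20.301 PJ


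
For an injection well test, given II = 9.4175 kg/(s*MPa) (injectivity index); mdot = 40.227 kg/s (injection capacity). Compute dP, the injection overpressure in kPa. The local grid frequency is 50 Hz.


dP = mdot * 1000 / II
dP = 40.227 * 1000 / 9.4175
dP = 4271.5 kPa


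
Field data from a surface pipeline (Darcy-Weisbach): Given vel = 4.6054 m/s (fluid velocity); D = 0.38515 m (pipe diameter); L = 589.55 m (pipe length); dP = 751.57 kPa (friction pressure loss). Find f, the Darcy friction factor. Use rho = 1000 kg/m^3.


f = dP*1000 / ((L/D)*(rho*vel^2/2))
f = 751.57*1000 / ((589.55/0.38515)*(1000*4.6054^2/2))
f = 0.046299


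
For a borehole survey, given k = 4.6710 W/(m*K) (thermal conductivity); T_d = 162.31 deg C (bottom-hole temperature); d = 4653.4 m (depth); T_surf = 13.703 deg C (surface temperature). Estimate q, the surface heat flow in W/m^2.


Step 1: grad = (T_d - T_surf)/d * 1000 = (162.31 - 13.703)/4653.4 * 1000 = 31.93514 deg C/km
Step 2: q = k * grad / 1000 = 4.671 * 31.93514 / 1000 = 0.14917 W/m^2
q = 0.14917 W/m^2


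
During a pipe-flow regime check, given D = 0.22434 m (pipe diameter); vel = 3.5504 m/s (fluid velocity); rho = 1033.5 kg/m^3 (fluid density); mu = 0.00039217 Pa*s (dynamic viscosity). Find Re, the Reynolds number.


Re = rho * vel * D / mu
Re = 1033.5 * 3.5504 * 0.22434 / 0.00039217
Re = 2.0990e+06


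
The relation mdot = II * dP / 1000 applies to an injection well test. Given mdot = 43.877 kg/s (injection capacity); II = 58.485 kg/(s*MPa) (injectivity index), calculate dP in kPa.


dP = mdot * 1000 / II
dP = 43.877 * 1000 / 58.485
dP = 750.23 kPa


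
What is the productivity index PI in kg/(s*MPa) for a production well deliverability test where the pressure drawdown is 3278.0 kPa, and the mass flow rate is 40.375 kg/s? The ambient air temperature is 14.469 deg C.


PI = mdot * 1000 / dP
PI = 40.375 * 1000 / 3278.0
PI = 12.317 kg/(s*MPa)


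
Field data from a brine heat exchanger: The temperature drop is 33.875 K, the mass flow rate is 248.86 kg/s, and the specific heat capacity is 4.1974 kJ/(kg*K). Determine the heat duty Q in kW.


Q = mdot * cp * dT / 1000
Q = 248.86 * 4.1974 * 33.875 / 1000
Q = 35.38464 MW
Convert: 35.38464 MW * 1000.0 = 35385 kW
Q = 35385 kW


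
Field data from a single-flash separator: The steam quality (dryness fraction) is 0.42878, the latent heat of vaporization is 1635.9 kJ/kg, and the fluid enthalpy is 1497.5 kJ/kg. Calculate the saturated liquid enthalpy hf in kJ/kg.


hf = h - x * hfg
hf = 1497.5 - 0.42878 * 1635.9
hf = 796.06 kJ/kg


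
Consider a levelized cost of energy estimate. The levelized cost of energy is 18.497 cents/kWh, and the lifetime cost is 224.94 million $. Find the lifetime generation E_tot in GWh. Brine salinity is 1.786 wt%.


E_tot = C_tot / LCOE * 100
E_tot = 224.94 / 18.497 * 100
E_tot = 1216.1 GWh


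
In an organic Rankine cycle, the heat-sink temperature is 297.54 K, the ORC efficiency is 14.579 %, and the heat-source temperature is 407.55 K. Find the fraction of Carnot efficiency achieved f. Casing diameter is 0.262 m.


f = (eta_orc/100) / (1 - Tc/Th)
f = (14.579/100) / (1 - 297.54/407.55)
f = 0.54010


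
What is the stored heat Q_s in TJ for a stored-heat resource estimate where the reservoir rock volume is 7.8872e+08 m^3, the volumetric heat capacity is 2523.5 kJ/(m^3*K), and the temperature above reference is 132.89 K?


Q_s = Vr * rhoc * dT / 1e12
Q_s = 7.8872e+08 * 2523.5 * 132.89 / 1e12
Q_s = 264.4956 PJ
Convert: 264.4956 PJ * 1000.0 = 2.6450e+05 TJ
Q_s = 2.6450e+05 TJ


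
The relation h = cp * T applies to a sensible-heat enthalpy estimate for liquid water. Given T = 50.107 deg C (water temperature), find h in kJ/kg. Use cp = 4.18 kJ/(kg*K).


h = cp * T
h = 4.18 * 50.107
h = 209.45 kJ/kg


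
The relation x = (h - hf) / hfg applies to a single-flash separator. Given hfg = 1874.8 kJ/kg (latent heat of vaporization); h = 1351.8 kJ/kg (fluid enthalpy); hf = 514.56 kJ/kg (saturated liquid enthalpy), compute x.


x = (h - hf) / hfg
x = (1351.8 - 514.56) / 1874.8
x = 0.44658


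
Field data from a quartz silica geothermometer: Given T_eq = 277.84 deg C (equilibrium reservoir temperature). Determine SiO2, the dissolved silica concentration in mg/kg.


SiO2 = 10^(5.19 - 1309/(T_eq + 273.15))
SiO2 = 10^(5.19 - 1309/(277.84 + 273.15))
SiO2 = 652.04 mg/kg


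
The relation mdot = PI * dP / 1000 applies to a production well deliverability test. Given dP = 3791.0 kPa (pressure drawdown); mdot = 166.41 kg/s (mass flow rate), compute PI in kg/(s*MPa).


PI = mdot * 1000 / dP
PI = 166.41 * 1000 / 3791.0
PI = 43.896 kg/(s*MPa)


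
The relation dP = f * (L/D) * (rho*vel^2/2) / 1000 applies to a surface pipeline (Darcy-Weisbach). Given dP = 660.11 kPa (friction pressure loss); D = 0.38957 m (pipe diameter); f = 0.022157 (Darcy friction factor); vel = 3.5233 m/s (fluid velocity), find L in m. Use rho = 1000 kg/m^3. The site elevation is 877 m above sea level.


L = dP*1000*D / (f*rho*vel^2/2)
L = 660.11*1000*0.38957 / (0.022157*1000*3.5233^2/2)
L = 1869.9 m


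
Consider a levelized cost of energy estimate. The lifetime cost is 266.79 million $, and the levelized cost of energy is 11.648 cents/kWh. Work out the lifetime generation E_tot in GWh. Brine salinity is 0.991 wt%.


E_tot = C_tot / LCOE * 100
E_tot = 266.79 / 11.648 * 100
E_tot = 2290.4 GWh


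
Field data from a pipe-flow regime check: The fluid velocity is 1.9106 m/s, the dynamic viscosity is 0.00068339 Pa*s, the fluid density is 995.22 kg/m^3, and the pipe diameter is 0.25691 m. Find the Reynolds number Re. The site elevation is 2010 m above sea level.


Re = rho * vel * D / mu
Re = 995.22 * 1.9106 * 0.25691 / 0.00068339
Re = 7.1483e+05


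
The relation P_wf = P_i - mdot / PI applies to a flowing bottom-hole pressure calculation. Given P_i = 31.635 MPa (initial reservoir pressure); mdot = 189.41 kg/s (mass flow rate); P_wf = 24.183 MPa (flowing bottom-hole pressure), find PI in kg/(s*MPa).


PI = mdot / (P_i - P_wf)
PI = 189.41 / (31.635 - 24.183)
PI = 25.417 kg/(s*MPa)


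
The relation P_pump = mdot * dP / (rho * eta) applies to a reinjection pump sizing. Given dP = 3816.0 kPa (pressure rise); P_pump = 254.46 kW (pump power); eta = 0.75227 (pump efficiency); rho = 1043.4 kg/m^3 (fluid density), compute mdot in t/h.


mdot = P_pump * rho * eta / dP
mdot = 254.46 * 1043.4 * 0.75227 / 3816.0
mdot = 52.34024 kg/s
Convert: 52.34024 kg/s * 3.6 = 188.42 t/h
mdot = 188.42 t/h


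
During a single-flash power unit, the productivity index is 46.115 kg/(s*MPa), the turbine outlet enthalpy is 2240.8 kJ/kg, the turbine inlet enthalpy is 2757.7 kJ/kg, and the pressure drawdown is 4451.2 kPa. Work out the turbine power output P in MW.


Step 1: mdot = PI * dP / 1000 = 46.115 * 4451.2 / 1000 = 205.2671 kg/s
Step 2: P = mdot*(h_in - h_out)/1000 = 205.2671*(2757.7 - 2240.8)/1000 = 106.10 MW
P = 106.10 MW


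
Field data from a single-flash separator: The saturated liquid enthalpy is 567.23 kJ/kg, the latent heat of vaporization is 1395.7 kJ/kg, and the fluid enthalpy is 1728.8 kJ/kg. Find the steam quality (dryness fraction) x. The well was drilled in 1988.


x = (h - hf) / hfg
x = (1728.8 - 567.23) / 1395.7
x = 0.83225


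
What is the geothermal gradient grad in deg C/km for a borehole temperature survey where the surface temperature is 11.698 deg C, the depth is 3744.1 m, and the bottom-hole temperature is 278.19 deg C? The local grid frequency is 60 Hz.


grad = (T_d - T_surf) / d * 1000
grad = (278.19 - 11.698) / 3744.1 * 1000
grad = 71.177 deg C/km


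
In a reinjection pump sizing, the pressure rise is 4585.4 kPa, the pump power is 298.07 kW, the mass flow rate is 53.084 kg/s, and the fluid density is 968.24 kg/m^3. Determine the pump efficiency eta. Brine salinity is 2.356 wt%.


eta = mdot * dP / (rho * P_pump)
eta = 53.084 * 4585.4 / (968.24 * 298.07)
eta = 0.84341


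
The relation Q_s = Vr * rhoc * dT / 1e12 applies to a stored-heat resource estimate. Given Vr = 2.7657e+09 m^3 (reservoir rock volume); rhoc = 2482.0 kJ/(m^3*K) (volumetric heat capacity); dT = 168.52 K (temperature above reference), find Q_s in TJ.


Q_s = Vr * rhoc * dT / 1e12
Q_s = 2.7657e+09 * 2482.0 * 168.52 / 1e12
Q_s = 1156.800 PJ
Convert: 1156.800 PJ * 1000.0 = 1.1568e+06 TJ
Q_s = 1.1568e+06 TJ


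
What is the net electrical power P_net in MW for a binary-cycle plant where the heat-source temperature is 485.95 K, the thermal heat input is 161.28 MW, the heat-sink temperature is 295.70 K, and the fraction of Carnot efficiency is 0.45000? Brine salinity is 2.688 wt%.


Step 1: eta = (1 - Tc/Th)*f = (1 - 295.7/485.95)*0.45 = 0.1761755
Step 2: P_net = eta * Q_in = 0.1761755 * 161.28 = 28.414 MW
P_net = 28.414 MW


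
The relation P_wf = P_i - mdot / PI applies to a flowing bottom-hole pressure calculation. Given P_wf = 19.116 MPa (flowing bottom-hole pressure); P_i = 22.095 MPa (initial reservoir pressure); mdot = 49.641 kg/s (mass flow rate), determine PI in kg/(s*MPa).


PI = mdot / (P_i - P_wf)
PI = 49.641 / (22.095 - 19.116)
PI = 16.664 kg/(s*MPa)


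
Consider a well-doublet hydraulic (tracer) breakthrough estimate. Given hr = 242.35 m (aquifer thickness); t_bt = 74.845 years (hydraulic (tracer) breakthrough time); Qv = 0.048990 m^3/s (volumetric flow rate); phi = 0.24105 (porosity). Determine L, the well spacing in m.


L = sqrt(t_bt*365.25*86400*3*Qv / (pi*hr*phi))
L = sqrt(74.845*365.25*86400*3*0.048990 / (pi*242.35*0.24105))
L = 1375.3 m


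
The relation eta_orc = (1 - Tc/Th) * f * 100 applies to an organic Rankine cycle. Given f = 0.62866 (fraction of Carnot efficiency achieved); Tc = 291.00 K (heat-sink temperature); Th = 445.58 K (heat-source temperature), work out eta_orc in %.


eta_orc = (1 - Tc/Th) * f * 100
eta_orc = (1 - 291.00/445.58) * 0.62866 * 100
eta_orc = 21.809 %


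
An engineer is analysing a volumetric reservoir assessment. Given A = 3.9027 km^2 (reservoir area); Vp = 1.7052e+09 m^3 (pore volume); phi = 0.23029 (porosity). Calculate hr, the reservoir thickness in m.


hr = Vp / (A * 1e6 * phi)
hr = 1.7052e+09 / (3.9027 * 1e6 * 0.23029)
hr = 1897.3 m


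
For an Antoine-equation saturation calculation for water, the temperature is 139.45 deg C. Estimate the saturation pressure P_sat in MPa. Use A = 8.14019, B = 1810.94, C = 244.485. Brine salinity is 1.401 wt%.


P_sat = 10^(A - B/(C + T)) / 760 * 0.101325
P_sat = 10^(8.14019 - 1810.94/(244.485 + 139.45)) / 760 * 0.101325
P_sat = 0.35343 MPa


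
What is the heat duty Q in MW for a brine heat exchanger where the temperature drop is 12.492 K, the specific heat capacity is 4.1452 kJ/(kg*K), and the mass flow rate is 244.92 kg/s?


Q = mdot * cp * dT / 1000
Q = 244.92 * 4.1452 * 12.492 / 1000
Q = 12.682 MW


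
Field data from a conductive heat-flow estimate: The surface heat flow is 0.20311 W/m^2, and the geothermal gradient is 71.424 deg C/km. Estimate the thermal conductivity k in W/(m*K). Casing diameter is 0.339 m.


k = q * 1000 / grad
k = 0.20311 * 1000 / 71.424
k = 2.8437 W/(m*K)


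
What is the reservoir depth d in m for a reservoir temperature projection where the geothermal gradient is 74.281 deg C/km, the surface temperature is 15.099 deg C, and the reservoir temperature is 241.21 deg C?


d = (T_res - T_surf) / grad * 1000
d = (241.21 - 15.099) / 74.281 * 1000
d = 3044.0 m


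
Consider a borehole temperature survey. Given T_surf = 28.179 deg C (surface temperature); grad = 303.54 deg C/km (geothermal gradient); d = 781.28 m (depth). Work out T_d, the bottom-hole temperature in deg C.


T_d = T_surf + grad * d / 1000
T_d = 28.179 + 303.54 * 781.28 / 1000
T_d = 265.33 deg C


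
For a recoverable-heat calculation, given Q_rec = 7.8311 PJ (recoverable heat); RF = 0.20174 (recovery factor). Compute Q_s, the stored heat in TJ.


Q_s = Q_rec / RF
Q_s = 7.8311 / 0.20174
Q_s = 38.81779 PJ
Convert: 38.81779 PJ * 1000.0 = 38818 TJ
Q_s = 38818 TJ


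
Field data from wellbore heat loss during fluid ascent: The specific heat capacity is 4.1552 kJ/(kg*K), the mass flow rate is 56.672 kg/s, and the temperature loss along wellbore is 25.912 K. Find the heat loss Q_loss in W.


Q_loss = mdot * cp * dT
Q_loss = 56.672 * 4.1552 * 25.912
Q_loss = 6101.848 kW
Convert: 6101.848 kW * 1000.0 = 6.1018e+06 W
Q_loss = 6.1018e+06 W


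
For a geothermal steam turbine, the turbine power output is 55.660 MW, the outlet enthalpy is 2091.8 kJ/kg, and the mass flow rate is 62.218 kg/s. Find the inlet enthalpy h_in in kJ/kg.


h_in = h_out + P * 1000 / mdot
h_in = 2091.8 + 55.660 * 1000 / 62.218
h_in = 2986.4 kJ/kg


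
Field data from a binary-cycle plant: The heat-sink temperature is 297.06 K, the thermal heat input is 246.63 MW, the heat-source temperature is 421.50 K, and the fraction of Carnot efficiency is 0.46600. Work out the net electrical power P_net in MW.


Step 1: eta = (1 - Tc/Th)*f = (1 - 297.06/421.5)*0.466 = 0.1375778
Step 2: P_net = eta * Q_in = 0.1375778 * 246.63 = 33.931 MW
P_net = 33.931 MW


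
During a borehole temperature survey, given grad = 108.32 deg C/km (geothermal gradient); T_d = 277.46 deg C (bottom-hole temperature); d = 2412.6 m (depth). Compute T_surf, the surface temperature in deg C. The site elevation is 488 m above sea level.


T_surf = T_d - grad * d / 1000
T_surf = 277.46 - 108.32 * 2412.6 / 1000
T_surf = 16.127 deg C


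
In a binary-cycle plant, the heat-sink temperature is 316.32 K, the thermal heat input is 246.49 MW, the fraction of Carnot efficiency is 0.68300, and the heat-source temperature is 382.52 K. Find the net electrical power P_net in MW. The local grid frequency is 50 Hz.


Step 1: eta = (1 - Tc/Th)*f = (1 - 316.32/382.52)*0.683 = 0.1182019
Step 2: P_net = eta * Q_in = 0.1182019 * 246.49 = 29.136 MW
P_net = 29.136 MW


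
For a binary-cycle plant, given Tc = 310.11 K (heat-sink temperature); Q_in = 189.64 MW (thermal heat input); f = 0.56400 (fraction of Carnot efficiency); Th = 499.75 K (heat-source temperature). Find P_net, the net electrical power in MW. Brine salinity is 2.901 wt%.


Step 1: eta = (1 - Tc/Th)*f = (1 - 310.11/499.75)*0.564 = 0.2140209
Step 2: P_net = eta * Q_in = 0.2140209 * 189.64 = 40.587 MW
P_net = 40.587 MW


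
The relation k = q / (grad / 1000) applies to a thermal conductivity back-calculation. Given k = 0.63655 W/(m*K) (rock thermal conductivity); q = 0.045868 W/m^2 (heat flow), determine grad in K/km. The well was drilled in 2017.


grad = q / k * 1000
grad = 0.045868 / 0.63655 * 1000
grad = 72.05718 deg C/km
Convert: 72.05718 deg C/km * 1.0 = 72.057 K/km
grad = 72.057 K/km


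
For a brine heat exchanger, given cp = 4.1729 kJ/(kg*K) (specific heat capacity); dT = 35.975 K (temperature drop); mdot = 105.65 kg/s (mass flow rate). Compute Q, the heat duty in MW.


Q = mdot * cp * dT / 1000
Q = 105.65 * 4.1729 * 35.975 / 1000
Q = 15.860 MW


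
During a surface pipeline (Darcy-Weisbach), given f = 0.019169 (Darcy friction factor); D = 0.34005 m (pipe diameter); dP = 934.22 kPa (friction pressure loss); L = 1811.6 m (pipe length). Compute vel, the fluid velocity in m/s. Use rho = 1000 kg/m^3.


vel = sqrt(dP*1000*2*D / (f*L*rho))
vel = sqrt(934.22*1000*2*0.34005 / (0.019169*1811.6*1000))
vel = 4.2774 m/s


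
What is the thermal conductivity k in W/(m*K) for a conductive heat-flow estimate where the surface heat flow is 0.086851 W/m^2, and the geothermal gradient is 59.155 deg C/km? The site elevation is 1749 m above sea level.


k = q * 1000 / grad
k = 0.086851 * 1000 / 59.155
k = 1.4682 W/(m*K)


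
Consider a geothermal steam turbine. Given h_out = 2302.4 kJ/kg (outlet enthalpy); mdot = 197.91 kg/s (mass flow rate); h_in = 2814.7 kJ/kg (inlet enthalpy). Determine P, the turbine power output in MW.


P = mdot * (h_in - h_out) / 1000
P = 197.91 * (2814.7 - 2302.4) / 1000
P = 101.39 MW


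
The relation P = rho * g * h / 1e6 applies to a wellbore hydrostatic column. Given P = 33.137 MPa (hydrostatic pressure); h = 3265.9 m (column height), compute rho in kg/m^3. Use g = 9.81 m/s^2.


rho = P * 1e6 / (g * h)
rho = 33.137 * 1e6 / (9.81 * 3265.9)
rho = 1034.3 kg/m^3


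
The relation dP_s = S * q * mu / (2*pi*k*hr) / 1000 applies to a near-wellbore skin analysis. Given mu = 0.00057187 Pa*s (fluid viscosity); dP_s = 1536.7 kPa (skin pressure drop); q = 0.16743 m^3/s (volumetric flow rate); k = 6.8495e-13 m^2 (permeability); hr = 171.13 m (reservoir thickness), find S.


S = dP_s * 1000 * 2*pi*k*hr / (q*mu)
S = 1536.7 * 1000 * 2*pi*6.8495e-13*171.13 / (0.16743*0.00057187)
S = 11.820


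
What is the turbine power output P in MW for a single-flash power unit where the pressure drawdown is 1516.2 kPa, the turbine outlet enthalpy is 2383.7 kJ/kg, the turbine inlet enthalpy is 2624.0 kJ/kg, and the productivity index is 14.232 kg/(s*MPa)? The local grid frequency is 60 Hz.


Step 1: mdot = PI * dP / 1000 = 14.232 * 1516.2 / 1000 = 21.57856 kg/s
Step 2: P = mdot*(h_in - h_out)/1000 = 21.57856*(2624.0 - 2383.7)/1000 = 5.1853 MW
P = 5.1853 MW


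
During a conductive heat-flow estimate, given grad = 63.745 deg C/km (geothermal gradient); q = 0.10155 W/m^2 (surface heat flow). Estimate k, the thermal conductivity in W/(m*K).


k = q * 1000 / grad
k = 0.10155 * 1000 / 63.745
k = 1.5931 W/(m*K)


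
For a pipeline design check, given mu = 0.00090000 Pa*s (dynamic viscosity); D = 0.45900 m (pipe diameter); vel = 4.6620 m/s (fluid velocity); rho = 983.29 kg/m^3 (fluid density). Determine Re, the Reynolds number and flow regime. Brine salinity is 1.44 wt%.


Step 1: Re = rho*vel*D/mu = 983.29*4.662*0.459/0.0009 = 2.3379e+06
Step 2: Re = 2.3379e+06 > 4000, so flow is turbulent.
Re = 2.3379e+06 (turbulent)


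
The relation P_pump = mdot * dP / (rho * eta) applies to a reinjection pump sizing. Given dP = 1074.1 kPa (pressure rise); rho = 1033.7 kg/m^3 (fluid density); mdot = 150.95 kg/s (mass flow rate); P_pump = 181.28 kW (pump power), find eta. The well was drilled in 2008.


eta = mdot * dP / (rho * P_pump)
eta = 150.95 * 1074.1 / (1033.7 * 181.28)
eta = 0.86523


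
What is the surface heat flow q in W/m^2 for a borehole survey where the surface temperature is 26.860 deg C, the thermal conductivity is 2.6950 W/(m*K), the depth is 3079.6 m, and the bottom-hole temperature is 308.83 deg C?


Step 1: grad = (T_d - T_surf)/d * 1000 = (308.83 - 26.86)/3079.6 * 1000 = 91.56059 deg C/km
Step 2: q = k * grad / 1000 = 2.695 * 91.56059 / 1000 = 0.24676 W/m^2
q = 0.24676 W/m^2


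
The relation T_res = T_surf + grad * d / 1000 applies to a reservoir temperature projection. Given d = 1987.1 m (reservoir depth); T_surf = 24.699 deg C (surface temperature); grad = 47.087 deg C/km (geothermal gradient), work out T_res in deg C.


T_res = T_surf + grad * d / 1000
T_res = 24.699 + 47.087 * 1987.1 / 1000
T_res = 118.27 deg C


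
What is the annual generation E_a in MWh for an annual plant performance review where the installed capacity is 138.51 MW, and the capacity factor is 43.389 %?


E_a = CF / 100 * cap * 8760
E_a = 43.389 / 100 * 138.51 * 8760
E_a = 5.2646e+05 MWh


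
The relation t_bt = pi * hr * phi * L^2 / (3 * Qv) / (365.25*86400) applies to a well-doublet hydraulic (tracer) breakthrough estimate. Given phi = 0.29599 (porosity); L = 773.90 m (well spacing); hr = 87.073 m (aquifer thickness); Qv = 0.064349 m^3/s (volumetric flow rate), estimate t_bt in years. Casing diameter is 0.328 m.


t_bt = pi * hr * phi * L^2 / (3 * Qv) / (365.25*86400)
t_bt = pi * 87.073 * 0.29599 * 773.90^2 / (3 * 0.064349) / (365.25*86400)
t_bt = 7.9600 years


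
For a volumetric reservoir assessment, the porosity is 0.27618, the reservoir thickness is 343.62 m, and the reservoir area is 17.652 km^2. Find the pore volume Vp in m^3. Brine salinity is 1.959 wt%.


Vp = A * 1e6 * hr * phi
Vp = 17.652 * 1e6 * 343.62 * 0.27618
Vp = 1.6752e+09 m^3


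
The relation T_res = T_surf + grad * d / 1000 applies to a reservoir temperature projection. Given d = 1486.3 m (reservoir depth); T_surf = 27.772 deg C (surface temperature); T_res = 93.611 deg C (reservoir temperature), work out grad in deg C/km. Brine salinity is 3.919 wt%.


grad = (T_res - T_surf) / d * 1000
grad = (93.611 - 27.772) / 1486.3 * 1000
grad = 44.297 deg C/km


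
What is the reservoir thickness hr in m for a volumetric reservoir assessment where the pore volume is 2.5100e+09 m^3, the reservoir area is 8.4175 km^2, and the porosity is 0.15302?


hr = Vp / (A * 1e6 * phi)
hr = 2.5100e+09 / (8.4175 * 1e6 * 0.15302)
hr = 1948.7 m


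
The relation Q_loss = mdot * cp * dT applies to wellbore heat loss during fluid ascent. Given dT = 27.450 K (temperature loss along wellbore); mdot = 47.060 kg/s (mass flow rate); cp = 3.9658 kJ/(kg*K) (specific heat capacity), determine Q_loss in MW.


Q_loss = mdot * cp * dT
Q_loss = 47.060 * 3.9658 * 27.450
Q_loss = 5123.009 kW
Convert: 5123.009 kW * 0.001 = 5.1230 MW
Q_loss = 5.1230 MW


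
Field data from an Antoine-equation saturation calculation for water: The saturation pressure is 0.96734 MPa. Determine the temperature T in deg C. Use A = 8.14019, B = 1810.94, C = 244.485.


T = B / (A - log10(P_sat * 760 / 0.101325)) - C
T = 1810.94 / (8.14019 - log10(0.96734 * 760 / 0.101325)) - 244.485
T = 178.68 deg C


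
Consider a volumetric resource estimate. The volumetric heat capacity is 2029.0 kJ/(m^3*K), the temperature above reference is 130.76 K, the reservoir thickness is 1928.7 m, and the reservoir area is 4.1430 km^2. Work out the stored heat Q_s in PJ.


Step 1: Vr = A*1e6*hr = 4.143*1e6*1928.7 = 7.990604e+09 m^3
Step 2: Q_s = Vr*rhoc*dT/1e12 = 7.990604e+09*2029.0*130.76/1e12 = 2120.0 PJ
Q_s = 2120.0 PJ


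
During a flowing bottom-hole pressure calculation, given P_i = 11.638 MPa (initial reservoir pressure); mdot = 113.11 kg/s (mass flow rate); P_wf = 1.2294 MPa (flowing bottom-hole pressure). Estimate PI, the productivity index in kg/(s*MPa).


PI = mdot / (P_i - P_wf)
PI = 113.11 / (11.638 - 1.2294)
PI = 10.867 kg/(s*MPa)


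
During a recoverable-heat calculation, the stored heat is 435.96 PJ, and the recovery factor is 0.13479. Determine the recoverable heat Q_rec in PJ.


Q_rec = Q_s * RF
Q_rec = 435.96 * 0.13479
Q_rec = 58.763 PJ


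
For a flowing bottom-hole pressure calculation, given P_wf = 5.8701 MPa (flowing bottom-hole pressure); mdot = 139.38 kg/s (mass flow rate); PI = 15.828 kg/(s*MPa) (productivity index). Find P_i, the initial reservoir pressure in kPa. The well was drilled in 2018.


P_i = P_wf + mdot / PI
P_i = 5.8701 + 139.38 / 15.828
P_i = 14.67601 MPa
Convert: 14.67601 MPa * 1000.0 = 14676 kPa
P_i = 14676 kPa


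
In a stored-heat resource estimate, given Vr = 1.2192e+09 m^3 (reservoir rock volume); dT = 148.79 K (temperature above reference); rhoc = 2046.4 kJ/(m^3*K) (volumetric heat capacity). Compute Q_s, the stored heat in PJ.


Q_s = Vr * rhoc * dT / 1e12
Q_s = 1.2192e+09 * 2046.4 * 148.79 / 1e12
Q_s = 371.23 PJ


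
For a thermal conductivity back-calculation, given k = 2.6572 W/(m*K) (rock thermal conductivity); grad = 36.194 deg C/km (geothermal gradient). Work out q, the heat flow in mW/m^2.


q = k * grad / 1000
q = 2.6572 * 36.194 / 1000
q = 0.09617470 W/m^2
Convert: 0.09617470 W/m^2 * 1000.0 = 96.175 mW/m^2
q = 96.175 mW/m^2


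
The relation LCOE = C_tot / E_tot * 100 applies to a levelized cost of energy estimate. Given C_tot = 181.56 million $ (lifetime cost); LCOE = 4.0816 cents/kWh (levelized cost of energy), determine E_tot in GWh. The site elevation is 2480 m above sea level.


E_tot = C_tot / LCOE * 100
E_tot = 181.56 / 4.0816 * 100
E_tot = 4448.3 GWh


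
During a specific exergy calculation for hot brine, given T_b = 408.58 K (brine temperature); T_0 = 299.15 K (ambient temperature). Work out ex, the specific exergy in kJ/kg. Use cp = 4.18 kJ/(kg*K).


ex = cp * ((T_b - T_0) - T_0 * ln(T_b/T_0))
ex = 4.18 * ((408.58 - 299.15) - 299.15 * ln(408.58/299.15))
ex = 67.600 kJ/kg


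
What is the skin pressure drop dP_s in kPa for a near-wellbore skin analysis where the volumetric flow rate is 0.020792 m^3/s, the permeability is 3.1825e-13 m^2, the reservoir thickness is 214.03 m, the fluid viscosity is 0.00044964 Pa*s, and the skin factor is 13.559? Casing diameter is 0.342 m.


dP_s = S * q * mu / (2*pi*k*hr) / 1000
dP_s = 13.559 * 0.020792 * 0.00044964 / (2*pi*3.1825e-13*214.03) / 1000
dP_s = 296.19 kPa


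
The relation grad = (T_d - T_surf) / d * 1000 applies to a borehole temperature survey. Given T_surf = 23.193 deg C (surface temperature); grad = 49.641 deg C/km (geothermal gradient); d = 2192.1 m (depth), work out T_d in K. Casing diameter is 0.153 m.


T_d = T_surf + grad * d / 1000
T_d = 23.193 + 49.641 * 2192.1 / 1000
T_d = 132.0110 deg C
Convert to K: 132.0110 + 273.15 = 405.16 K
T_d = 405.16 K


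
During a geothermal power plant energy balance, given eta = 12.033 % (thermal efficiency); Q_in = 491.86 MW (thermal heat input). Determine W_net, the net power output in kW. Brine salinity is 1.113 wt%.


W_net = eta / 100 * Q_in
W_net = 12.033 / 100 * 491.86
W_net = 59.18551 MW
Convert: 59.18551 MW * 1000.0 = 59186 kW
W_net = 59186 kW


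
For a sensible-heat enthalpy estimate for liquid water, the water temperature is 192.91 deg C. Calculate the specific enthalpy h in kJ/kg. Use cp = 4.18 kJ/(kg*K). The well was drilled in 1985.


h = cp * T
h = 4.18 * 192.91
h = 806.36 kJ/kg


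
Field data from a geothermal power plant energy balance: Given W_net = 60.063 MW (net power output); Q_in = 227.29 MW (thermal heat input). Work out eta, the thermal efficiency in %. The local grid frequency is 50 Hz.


eta = W_net / Q_in * 100
eta = 60.063 / 227.29 * 100
eta = 26.426 %


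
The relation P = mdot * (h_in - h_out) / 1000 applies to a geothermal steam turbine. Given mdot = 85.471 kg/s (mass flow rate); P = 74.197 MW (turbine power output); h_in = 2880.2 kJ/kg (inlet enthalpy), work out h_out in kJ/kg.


h_out = h_in - P * 1000 / mdot
h_out = 2880.2 - 74.197 * 1000 / 85.471
h_out = 2012.1 kJ/kg


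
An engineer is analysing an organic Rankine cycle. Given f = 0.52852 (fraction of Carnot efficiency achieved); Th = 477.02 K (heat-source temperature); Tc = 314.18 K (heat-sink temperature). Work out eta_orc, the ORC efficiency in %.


eta_orc = (1 - Tc/Th) * f * 100
eta_orc = (1 - 314.18/477.02) * 0.52852 * 100
eta_orc = 18.042 %


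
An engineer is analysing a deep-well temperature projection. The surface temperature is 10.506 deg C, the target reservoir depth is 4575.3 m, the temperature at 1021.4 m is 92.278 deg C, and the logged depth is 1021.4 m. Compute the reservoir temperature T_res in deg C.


Step 1: grad = (T_d1 - T_surf)/d1 * 1000 = (92.278 - 10.506)/1021.4 * 1000 = 80.05874 deg C/km
Step 2: T_res = T_surf + grad*d2/1000 = 10.506 + 80.05874*4575.3/1000 = 376.80 deg C
T_res = 376.80 deg C


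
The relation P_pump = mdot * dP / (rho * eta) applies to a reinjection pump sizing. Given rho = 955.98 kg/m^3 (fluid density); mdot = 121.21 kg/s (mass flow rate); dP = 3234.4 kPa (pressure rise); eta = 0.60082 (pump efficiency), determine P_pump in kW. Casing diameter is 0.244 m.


P_pump = mdot * dP / (rho * eta)
P_pump = 121.21 * 3234.4 / (955.98 * 0.60082)
P_pump = 682.56 kW


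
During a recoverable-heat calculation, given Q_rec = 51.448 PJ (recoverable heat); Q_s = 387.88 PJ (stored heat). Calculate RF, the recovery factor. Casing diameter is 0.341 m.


RF = Q_rec / Q_s
RF = 51.448 / 387.88
RF = 0.13264


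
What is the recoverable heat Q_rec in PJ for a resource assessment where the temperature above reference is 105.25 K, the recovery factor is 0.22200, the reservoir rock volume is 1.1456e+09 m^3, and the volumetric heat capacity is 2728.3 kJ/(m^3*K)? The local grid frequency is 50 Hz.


Step 1: Q_s = Vr*rhoc*dT/1e12 = 1.1456e+09*2728.3*105.25/1e12 = 328.9631 PJ
Step 2: Q_rec = Q_s * RF = 328.9631 * 0.222 = 73.030 PJ
Q_rec = 73.030 PJ


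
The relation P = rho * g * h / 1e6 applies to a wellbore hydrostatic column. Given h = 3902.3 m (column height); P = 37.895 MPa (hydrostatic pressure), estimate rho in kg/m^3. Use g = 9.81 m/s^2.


rho = P * 1e6 / (g * h)
rho = 37.895 * 1e6 / (9.81 * 3902.3)
rho = 989.90 kg/m^3


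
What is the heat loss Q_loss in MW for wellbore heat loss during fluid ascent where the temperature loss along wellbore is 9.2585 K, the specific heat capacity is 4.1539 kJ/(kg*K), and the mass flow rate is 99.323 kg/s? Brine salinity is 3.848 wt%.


Q_loss = mdot * cp * dT
Q_loss = 99.323 * 4.1539 * 9.2585
Q_loss = 3819.852 kW
Convert: 3819.852 kW * 0.001 = 3.8199 MW
Q_loss = 3.8199 MW


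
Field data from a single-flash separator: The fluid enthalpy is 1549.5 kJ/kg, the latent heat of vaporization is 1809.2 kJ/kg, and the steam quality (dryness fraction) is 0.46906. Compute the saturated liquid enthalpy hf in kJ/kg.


hf = h - x * hfg
hf = 1549.5 - 0.46906 * 1809.2
hf = 700.88 kJ/kg


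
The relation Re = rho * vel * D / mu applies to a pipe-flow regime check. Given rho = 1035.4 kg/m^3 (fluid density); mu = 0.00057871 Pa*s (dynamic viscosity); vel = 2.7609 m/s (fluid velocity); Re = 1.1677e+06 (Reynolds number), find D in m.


D = Re * mu / (rho * vel)
D = 1.1677e+06 * 0.00057871 / (1035.4 * 2.7609)
D = 0.23639 m
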